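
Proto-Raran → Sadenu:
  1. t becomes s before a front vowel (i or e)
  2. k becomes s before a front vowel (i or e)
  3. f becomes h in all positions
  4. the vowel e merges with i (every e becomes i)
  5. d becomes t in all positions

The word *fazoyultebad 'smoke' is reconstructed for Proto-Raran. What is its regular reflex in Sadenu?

Sadenu: start from *fazoyultebad.
  rule 1 (palatalisation): fazoyultebad → fazoyulsebad
  rule 2: no change — fazoyulsebad
  rule 3 (unconditioned shift): fazoyulsebad → hazoyulsebad
  rule 4 (vowel merger): hazoyulsebad → hazoyulsibad
  rule 5 (unconditioned shift): hazoyulsibad → hazoyulsibat
  ⇒ Sadenu hazoyulsibat

hazoyulsibat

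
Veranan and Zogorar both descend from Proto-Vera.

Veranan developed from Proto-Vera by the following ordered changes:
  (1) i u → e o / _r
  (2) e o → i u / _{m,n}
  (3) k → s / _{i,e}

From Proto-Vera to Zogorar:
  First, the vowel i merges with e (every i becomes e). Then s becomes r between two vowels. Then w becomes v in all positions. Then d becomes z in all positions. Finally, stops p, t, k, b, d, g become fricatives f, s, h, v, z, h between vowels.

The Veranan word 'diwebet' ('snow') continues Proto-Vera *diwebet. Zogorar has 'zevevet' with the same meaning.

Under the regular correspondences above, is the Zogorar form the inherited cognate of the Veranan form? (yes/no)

yes

Derive the expected Zogorar reflex of *diwebet:
Zogorar: start from *diwebet.
  rule 1 (vowel merger): diwebet → dewebet
  rule 2: no change — dewebet
  rule 3 (unconditioned shift): dewebet → devebet
  rule 4 (unconditioned shift): devebet → zevebet
  rule 5 (intervocalic lenition): zevebet → zevevet
  ⇒ Zogorar zevevet
Zogorar 'zevevet' matches the regular reflex exactly, so the pair is cognate.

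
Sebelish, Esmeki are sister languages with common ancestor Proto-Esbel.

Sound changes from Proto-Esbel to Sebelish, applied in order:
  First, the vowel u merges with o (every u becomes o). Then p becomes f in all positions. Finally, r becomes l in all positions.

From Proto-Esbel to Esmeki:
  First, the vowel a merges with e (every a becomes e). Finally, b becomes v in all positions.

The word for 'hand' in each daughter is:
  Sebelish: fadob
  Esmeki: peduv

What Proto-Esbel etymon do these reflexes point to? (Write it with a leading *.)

*padub

Position 5: Sebelish has b, Esmeki has v. Sebelish preserves b here (none of its changes turn any other segment into b), so the proto-segment is *b.
Position 1: Sebelish has f, Esmeki has p. Esmeki preserves p here (none of its changes turn any other segment into p), so the proto-segment is *p.
Position 2: Sebelish has a, Esmeki has e. Sebelish preserves a here (none of its changes turn any other segment into a), so the proto-segment is *a.
Verify the candidate proto-form against each daughter:
Sebelish: start from *padub.
  rule 1 (vowel merger): padub → padob
  rule 2 (unconditioned shift): padob → fadob
  rule 3: no change — fadob
  ⇒ Sebelish fadob
Esmeki: start from *padub.
  rule 1 (vowel merger): padub → pedub
  rule 2 (unconditioned shift): pedub → peduv
  ⇒ Esmeki peduv
No other proto-form is consistent with every reflex, so the reconstruction is *padub.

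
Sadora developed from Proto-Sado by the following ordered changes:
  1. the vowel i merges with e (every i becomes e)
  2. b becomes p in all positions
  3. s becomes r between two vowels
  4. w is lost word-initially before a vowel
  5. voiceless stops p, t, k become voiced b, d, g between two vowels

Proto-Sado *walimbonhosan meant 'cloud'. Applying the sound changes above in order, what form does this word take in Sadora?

alemponhoran

Sadora: *walimbonhosan
  walimbonhosan → walembonhosan   [vowel merger]
  walembonhosan → walemponhosan   [unconditioned shift]
  walemponhosan → walemponhoran   [rhotacism]
  walemponhoran → alemponhoran   [glide loss]
  alemponhoran (rule 5 does not apply)
  giving Sadora alemponhoran.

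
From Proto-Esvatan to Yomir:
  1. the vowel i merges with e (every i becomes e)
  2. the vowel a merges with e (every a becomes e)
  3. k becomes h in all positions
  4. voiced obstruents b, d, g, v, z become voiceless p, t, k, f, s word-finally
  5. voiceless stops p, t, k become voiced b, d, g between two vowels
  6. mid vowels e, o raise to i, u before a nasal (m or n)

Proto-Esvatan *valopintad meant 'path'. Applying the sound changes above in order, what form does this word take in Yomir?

velobintet

Yomir: *valopintad > valopentad > velopented > velopentet > velobentet > velobintet  (by vowel merger, vowel merger, final devoicing, intervocalic voicing, pre-nasal raising)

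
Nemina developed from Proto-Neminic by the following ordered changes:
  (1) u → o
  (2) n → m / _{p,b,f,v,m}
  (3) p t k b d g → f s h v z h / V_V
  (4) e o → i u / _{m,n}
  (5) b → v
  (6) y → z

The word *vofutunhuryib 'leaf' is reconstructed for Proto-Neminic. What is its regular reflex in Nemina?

Nemina: *vofutunhuryib
  vofutunhuryib → vofotonhoryib   [vowel merger]
  vofotonhoryib (rule 2 does not apply)
  vofotonhoryib → vofosonhoryib   [intervocalic lenition]
  vofosonhoryib → vofosunhoryib   [pre-nasal raising]
  vofosunhoryib → vofosunhoryiv   [unconditioned shift]
  vofosunhoryiv → vofosunhorziv   [unconditioned shift]
  giving Nemina vofosunhorziv.

vofosunhorziv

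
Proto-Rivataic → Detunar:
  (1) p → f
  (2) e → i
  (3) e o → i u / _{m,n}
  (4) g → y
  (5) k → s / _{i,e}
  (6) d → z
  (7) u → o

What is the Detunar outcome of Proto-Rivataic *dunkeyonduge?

Detunar: *dunkeyonduge > dunkiyondugi > dunkiyundugi > dunkiyunduyi > dunsiyunduyi > zunsiyunzuyi > zonsiyonzoyi  (by vowel merger, pre-nasal raising, unconditioned shift, palatalisation, unconditioned shift, vowel merger)

zonsiyonzoyi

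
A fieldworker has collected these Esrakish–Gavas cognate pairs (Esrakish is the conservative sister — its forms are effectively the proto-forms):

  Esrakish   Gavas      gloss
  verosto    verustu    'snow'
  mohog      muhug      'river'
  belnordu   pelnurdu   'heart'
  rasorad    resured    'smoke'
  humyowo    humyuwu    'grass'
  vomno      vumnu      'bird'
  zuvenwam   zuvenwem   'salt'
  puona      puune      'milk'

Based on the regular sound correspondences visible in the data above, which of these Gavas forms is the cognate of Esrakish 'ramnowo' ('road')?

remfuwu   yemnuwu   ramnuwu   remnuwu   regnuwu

remnuwu

zuvenwam ~ zuvenwem — Esrakish a corresponds to Gavas e after a consonant, before a nasal.
verosto ~ verustu, mohog ~ muhug — Esrakish o corresponds to Gavas u after a consonant, before a consonant other than r, m, n, p, b, f, v.
verosto ~ verustu, humyowo ~ humyuwu — Esrakish o corresponds to Gavas u word-finally.
Applying these to Esrakish 'ramnowo':
  ramnowo → remnowo   (a→e after a consonant, before a nasal)
  remnowo → remnuwo   (o→u after a consonant, before a consonant other than r, m, n, p, b, f, v)
  remnuwo → remnuwu   (o→u word-finally)
So the Gavas cognate is 'remnuwu'.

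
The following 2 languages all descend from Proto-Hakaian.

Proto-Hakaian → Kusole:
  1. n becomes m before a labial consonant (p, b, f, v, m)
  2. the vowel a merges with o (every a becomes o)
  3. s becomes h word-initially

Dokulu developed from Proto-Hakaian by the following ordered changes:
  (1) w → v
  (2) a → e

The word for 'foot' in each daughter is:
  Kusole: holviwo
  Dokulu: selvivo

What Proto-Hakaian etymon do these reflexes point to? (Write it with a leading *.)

Position 1: Kusole has h, Dokulu has s. Dokulu preserves s here (none of its changes turn any other segment into s), so the proto-segment is *s.
Position 2: Kusole has o, Dokulu has e. Taking the neighbouring segments as reconstructed: Kusole o could go back to *a or *o; Dokulu e could go back to *a or *e — the one source consistent with every daughter is *a.
Continuing position by position gives *salviwo; check it forward:
Kusole: start from *salviwo.
  rule 1: no change — salviwo
  rule 2 (vowel merger): salviwo → solviwo
  rule 3 (debuccalisation): solviwo → holviwo
  ⇒ Kusole holviwo
Dokulu: start from *salviwo.
  rule 1 (unconditioned shift): salviwo → salvivo
  rule 2 (vowel merger): salvivo → selvivo
  ⇒ Dokulu selvivo
Only *salviwo yields all of Kusole holviwo, Dokulu selvivo.

*salviwo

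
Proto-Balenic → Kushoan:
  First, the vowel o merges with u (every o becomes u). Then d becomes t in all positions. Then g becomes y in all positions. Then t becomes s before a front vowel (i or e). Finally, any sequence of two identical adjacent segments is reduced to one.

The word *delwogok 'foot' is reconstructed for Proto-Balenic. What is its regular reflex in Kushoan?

selwuyuk

Kushoan: start from *delwogok.
  rule 1 (vowel merger): delwogok → delwuguk
  rule 2 (unconditioned shift): delwuguk → telwuguk
  rule 3 (unconditioned shift): telwuguk → telwuyuk
  rule 4 (palatalisation): telwuyuk → selwuyuk
  rule 5: no change — selwuyuk
  ⇒ Kushoan selwuyuk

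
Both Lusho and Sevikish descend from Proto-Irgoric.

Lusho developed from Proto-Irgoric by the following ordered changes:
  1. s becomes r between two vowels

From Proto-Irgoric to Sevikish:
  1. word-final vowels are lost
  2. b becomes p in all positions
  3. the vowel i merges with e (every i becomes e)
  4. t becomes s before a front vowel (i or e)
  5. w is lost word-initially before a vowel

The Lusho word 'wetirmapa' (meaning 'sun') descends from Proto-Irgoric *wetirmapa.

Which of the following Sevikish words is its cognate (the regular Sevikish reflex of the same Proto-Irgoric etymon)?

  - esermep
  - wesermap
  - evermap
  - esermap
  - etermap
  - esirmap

Sevikish: *wetirmapa
  wetirmapa → wetirmap   [apocope]
  wetirmap (rule 2 does not apply)
  wetirmap → wetermap   [vowel merger]
  wetermap → wesermap   [palatalisation]
  wesermap → esermap   [glide loss]
  giving Sevikish esermap.
The other candidates each miss or misapply at least one Sevikish change.

esermap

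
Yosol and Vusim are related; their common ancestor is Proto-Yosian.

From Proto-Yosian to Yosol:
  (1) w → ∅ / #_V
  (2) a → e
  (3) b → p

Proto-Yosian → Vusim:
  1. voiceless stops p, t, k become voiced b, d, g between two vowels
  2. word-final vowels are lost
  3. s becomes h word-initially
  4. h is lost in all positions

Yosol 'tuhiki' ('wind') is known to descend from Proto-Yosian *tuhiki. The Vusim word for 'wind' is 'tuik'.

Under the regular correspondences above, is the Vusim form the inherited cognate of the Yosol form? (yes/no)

Derive the expected Vusim reflex of *tuhiki:
Vusim: *tuhiki > tuhigi > tuhig > tuig  (by intervocalic voicing, apocope, h-loss)
The regular Vusim reflex would be 'tuig', but the attested form is 'tuik'. The correspondence is irregular, so they are not cognates (the Vusim form has a different source).

no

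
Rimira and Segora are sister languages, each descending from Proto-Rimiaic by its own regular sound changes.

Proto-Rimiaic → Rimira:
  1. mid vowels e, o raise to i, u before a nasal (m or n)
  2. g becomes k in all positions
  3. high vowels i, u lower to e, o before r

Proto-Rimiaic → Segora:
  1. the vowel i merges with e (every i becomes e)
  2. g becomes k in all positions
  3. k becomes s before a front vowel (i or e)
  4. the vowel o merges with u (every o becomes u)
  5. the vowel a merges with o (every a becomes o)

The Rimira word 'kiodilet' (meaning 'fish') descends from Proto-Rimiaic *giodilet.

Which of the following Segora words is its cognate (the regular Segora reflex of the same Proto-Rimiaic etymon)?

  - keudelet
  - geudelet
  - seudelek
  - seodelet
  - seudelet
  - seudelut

seudelet

Segora: *giodilet > geodelet > keodelet > seodelet > seudelet  (by vowel merger, unconditioned shift, palatalisation, vowel merger)
Among the options, 'seudelet' alone shows every Segora change applied in order.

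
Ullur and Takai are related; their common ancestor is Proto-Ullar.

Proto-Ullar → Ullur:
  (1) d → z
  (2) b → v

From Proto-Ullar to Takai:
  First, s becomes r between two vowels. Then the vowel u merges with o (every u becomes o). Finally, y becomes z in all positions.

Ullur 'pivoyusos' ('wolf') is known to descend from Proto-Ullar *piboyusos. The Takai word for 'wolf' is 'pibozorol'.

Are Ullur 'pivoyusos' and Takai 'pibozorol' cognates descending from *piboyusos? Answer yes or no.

Derive the expected Takai reflex of *piboyusos:
Takai: *piboyusos
  piboyusos → piboyuros   [rhotacism]
  piboyuros → piboyoros   [vowel merger]
  piboyoros → pibozoros   [unconditioned shift]
  giving Takai pibozoros.
The regular Takai reflex would be 'pibozoros', but the attested form is 'pibozorol'. The correspondence is irregular, so they are not cognates (the Takai form has a different source).

no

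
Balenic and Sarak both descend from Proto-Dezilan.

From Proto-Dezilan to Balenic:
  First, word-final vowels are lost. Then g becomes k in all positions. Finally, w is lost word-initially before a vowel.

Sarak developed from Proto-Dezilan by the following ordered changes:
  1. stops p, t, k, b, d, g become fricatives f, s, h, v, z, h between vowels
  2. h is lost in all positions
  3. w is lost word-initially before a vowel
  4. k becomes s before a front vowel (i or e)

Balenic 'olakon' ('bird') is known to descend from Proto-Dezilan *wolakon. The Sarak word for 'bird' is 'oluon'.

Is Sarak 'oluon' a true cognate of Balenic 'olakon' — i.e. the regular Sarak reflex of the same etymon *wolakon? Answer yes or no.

Derive the expected Sarak reflex of *wolakon:
Sarak: start from *wolakon.
  rule 1 (intervocalic lenition): wolakon → wolahon
  rule 2 (h-loss): wolahon → wolaon
  rule 3 (glide loss): wolaon → olaon
  rule 4: no change — olaon
  ⇒ Sarak olaon
The regular Sarak reflex would be 'olaon', but the attested form is 'oluon'. The correspondence is irregular, so they are not cognates (the Sarak form has a different source).

no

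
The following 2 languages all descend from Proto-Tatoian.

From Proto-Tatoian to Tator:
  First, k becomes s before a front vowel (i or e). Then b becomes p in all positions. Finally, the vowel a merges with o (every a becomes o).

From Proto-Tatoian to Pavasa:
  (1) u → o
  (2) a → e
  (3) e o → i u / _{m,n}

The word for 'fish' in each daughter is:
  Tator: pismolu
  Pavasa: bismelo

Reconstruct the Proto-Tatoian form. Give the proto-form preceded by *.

Position 1: Tator has p, Pavasa has b. Pavasa preserves b here (none of its changes turn any other segment into b), so the proto-segment is *b.
Position 7: Tator has u, Pavasa has o. Tator preserves u here (none of its changes turn any other segment into u), so the proto-segment is *u.
Verify the candidate proto-form against each daughter:
Tator: *bismalu > pismalu > pismolu  (by unconditioned shift, vowel merger)
Pavasa: *bismalu
  bismalu → bismalo   [vowel merger]
  bismalo → bismelo   [vowel merger]
  bismelo (rule 3 does not apply)
  giving Pavasa bismelo.
*bismalu is the unique common source.

*bismalu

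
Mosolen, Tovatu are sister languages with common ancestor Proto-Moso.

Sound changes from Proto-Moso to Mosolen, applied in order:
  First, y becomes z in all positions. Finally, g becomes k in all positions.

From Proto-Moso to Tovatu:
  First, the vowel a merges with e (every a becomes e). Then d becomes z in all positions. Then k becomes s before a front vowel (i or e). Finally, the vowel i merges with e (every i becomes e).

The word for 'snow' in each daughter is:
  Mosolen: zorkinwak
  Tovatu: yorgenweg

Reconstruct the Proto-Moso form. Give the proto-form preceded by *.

Position 9: Mosolen has k, Tovatu has g. Tovatu preserves g here (none of its changes turn any other segment into g), so the proto-segment is *g.
Position 1: Mosolen has z, Tovatu has y. Tovatu preserves y here (none of its changes turn any other segment into y), so the proto-segment is *y.
Verify the candidate proto-form against each daughter:
Mosolen: start from *yorginwag.
  rule 1 (unconditioned shift): yorginwag → zorginwag
  rule 2 (unconditioned shift): zorginwag → zorkinwak
  ⇒ Mosolen zorkinwak
Tovatu: *yorginwag
  yorginwag → yorginweg   [vowel merger]
  yorginweg (rule 2 does not apply)
  yorginweg (rule 3 does not apply)
  yorginweg → yorgenweg   [vowel merger]
  giving Tovatu yorgenweg.
No other proto-form is consistent with every reflex, so the reconstruction is *yorginwag.

*yorginwag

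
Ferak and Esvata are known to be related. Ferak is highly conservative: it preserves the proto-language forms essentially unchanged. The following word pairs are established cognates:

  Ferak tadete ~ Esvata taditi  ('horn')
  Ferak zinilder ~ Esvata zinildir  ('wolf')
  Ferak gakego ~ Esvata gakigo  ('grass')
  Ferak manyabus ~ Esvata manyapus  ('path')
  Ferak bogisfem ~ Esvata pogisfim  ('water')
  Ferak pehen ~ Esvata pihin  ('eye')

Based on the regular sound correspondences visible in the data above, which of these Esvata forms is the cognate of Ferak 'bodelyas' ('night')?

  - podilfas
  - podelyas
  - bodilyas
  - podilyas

podilyas

bogisfem ~ pogisfim — Ferak b corresponds to Esvata p word-initially before a back vowel.
tadete ~ taditi, gakego ~ gakigo — Ferak e corresponds to Esvata i after a consonant, before a consonant other than r, m, n, p, b, f, v.
Applying these to Ferak 'bodelyas':
  bodelyas → podelyas   (b→p word-initially before a back vowel)
  podelyas → podilyas   (e→i after a consonant, before a consonant other than r, m, n, p, b, f, v)
So the Esvata cognate is 'podilyas'.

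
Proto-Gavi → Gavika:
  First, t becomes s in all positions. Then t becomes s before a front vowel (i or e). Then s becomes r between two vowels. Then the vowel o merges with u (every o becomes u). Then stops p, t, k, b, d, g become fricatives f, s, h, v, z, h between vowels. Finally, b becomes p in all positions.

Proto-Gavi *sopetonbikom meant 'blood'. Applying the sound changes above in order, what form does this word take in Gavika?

suferunpihum

Gavika: *sopetonbikom
  sopetonbikom → sopesonbikom   [unconditioned shift]
  sopesonbikom (rule 2 does not apply)
  sopesonbikom → soperonbikom   [rhotacism]
  soperonbikom → superunbikum   [vowel merger]
  superunbikum → suferunbihum   [intervocalic lenition]
  suferunbihum → suferunpihum   [unconditioned shift]
  giving Gavika suferunpihum.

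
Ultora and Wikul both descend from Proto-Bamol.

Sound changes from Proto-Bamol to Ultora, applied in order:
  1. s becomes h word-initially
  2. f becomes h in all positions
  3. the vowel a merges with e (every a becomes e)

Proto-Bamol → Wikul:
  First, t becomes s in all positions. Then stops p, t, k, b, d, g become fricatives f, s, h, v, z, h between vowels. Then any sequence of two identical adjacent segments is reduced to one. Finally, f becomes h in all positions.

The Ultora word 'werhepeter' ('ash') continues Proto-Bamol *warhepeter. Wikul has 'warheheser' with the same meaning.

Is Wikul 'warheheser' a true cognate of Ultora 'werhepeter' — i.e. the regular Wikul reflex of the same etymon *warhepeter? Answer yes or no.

Derive the expected Wikul reflex of *warhepeter:
Wikul: start from *warhepeter.
  rule 1 (unconditioned shift): warhepeter → warhepeser
  rule 2 (intervocalic lenition): warhepeser → warhefeser
  rule 3: no change — warhefeser
  rule 4 (unconditioned shift): warhefeser → warheheser
  ⇒ Wikul warheheser
Wikul 'warheheser' matches the regular reflex exactly, so the pair is cognate.

yes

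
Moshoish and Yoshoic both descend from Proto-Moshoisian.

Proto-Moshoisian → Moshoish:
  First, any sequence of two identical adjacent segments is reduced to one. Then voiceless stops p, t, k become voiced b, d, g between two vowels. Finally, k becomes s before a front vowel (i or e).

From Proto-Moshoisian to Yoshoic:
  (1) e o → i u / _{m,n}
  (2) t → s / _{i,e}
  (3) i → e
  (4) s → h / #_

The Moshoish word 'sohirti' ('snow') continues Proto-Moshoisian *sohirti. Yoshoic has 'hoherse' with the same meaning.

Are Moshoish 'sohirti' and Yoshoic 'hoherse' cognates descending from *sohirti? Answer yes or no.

Derive the expected Yoshoic reflex of *sohirti:
Yoshoic: *sohirti > sohirsi > soherse > hoherse  (by palatalisation, vowel merger, debuccalisation)
Yoshoic 'hoherse' matches the regular reflex exactly, so the pair is cognate.

yes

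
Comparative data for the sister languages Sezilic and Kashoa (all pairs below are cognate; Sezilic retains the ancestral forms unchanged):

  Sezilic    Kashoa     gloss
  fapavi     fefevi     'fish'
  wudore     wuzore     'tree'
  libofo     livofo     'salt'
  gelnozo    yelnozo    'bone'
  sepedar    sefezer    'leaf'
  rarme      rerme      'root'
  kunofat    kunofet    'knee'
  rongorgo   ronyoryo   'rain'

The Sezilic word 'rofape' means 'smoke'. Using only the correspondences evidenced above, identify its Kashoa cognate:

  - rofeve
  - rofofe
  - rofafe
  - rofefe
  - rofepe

fapavi ~ fefevi — Sezilic a corresponds to Kashoa e after a consonant, before a labial obstruent.
sepedar ~ sefezer — Sezilic p corresponds to Kashoa f between vowels (before a front vowel).
Applying these to Sezilic 'rofape':
  rofape → rofepe   (a→e after a consonant, before a labial obstruent)
  rofepe → rofefe   (p→f between vowels (before a front vowel))
So the Kashoa cognate is 'rofefe'.

rofefe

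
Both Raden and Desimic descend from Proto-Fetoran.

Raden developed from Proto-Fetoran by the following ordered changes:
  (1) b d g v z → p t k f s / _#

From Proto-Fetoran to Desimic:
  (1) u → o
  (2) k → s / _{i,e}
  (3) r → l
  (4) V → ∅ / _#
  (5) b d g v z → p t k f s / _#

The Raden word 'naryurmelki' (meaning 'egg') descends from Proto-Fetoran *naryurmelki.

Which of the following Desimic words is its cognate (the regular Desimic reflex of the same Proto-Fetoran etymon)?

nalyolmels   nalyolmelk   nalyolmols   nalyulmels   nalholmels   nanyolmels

nalyolmels

Desimic: start from *naryurmelki.
  rule 1 (vowel merger): naryurmelki → naryormelki
  rule 2 (palatalisation): naryormelki → naryormelsi
  rule 3 (unconditioned shift): naryormelsi → nalyolmelsi
  rule 4 (apocope): nalyolmelsi → nalyolmels
  rule 5: no change — nalyolmels
  ⇒ Desimic nalyolmels
Among the options, 'nalyolmels' alone shows every Desimic change applied in order.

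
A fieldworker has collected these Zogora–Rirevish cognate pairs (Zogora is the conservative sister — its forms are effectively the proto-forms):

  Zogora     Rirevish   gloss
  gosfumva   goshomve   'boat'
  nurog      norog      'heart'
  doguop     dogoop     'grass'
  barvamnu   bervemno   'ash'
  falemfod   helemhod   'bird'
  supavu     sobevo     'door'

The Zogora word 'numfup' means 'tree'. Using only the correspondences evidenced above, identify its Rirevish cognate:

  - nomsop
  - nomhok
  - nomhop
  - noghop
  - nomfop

gosfumva ~ goshomve — Zogora u corresponds to Rirevish o after a consonant, before a nasal.
gosfumva ~ goshomve — Zogora f corresponds to Rirevish h after a consonant, before a back vowel.
supavu ~ sobevo — Zogora u corresponds to Rirevish o after a consonant, before a labial obstruent.
Applying these to Zogora 'numfup':
  numfup → nomfup   (u→o after a consonant, before a nasal)
  nomfup → nomhup   (f→h after a consonant, before a back vowel)
  nomhup → nomhop   (u→o after a consonant, before a labial obstruent)
So the Rirevish cognate is 'nomhop'.

nomhop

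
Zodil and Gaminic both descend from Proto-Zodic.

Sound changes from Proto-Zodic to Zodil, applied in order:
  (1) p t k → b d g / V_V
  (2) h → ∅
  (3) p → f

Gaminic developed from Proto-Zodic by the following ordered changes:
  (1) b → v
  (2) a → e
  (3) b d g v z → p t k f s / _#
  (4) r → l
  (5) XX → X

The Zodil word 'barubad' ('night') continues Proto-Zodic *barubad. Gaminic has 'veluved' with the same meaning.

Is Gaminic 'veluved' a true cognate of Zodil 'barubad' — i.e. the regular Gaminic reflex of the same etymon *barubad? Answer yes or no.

Derive the expected Gaminic reflex of *barubad:
Gaminic: *barubad
  barubad → varuvad   [unconditioned shift]
  varuvad → veruved   [vowel merger]
  veruved → veruvet   [final devoicing]
  veruvet → veluvet   [unconditioned shift]
  veluvet (rule 5 does not apply)
  giving Gaminic veluvet.
The regular Gaminic reflex would be 'veluvet', but the attested form is 'veluved'. The correspondence is irregular, so they are not cognates (the Gaminic form has a different source).

no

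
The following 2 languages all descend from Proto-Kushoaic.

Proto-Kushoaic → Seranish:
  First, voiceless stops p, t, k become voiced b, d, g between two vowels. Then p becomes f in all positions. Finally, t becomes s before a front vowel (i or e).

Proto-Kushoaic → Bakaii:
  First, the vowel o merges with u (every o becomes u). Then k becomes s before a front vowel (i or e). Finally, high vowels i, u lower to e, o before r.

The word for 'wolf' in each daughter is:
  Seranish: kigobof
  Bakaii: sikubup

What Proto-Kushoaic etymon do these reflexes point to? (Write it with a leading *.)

Position 3: Seranish has g, Bakaii has k. Bakaii preserves k here (none of its changes turn any other segment into k), so the proto-segment is *k.
Position 7: Seranish has f, Bakaii has p. Bakaii preserves p here (none of its changes turn any other segment into p), so the proto-segment is *p.
Position 6: Seranish has o, Bakaii has u. Seranish preserves o here (none of its changes turn any other segment into o), so the proto-segment is *o.
Verify the candidate proto-form against each daughter:
Seranish: start from *kikobop.
  rule 1 (intervocalic voicing): kikobop → kigobop
  rule 2 (unconditioned shift): kigobop → kigobof
  rule 3: no change — kigobof
  ⇒ Seranish kigobof
Bakaii: start from *kikobop.
  rule 1 (vowel merger): kikobop → kikubup
  rule 2 (palatalisation): kikubup → sikubup
  rule 3: no change — sikubup
  ⇒ Bakaii sikubup
*kikobop is the unique common source.

*kikobop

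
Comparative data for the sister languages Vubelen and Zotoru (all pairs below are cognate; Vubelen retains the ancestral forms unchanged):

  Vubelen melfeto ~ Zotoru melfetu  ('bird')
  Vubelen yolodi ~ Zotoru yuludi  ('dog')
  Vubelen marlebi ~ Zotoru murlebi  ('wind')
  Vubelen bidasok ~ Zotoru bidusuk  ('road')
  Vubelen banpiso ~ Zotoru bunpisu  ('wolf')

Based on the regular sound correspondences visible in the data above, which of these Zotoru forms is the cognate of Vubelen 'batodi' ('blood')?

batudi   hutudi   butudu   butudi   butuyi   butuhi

bidasok ~ bidusuk — Vubelen a corresponds to Zotoru u after a consonant, before a consonant other than r, m, n, p, b, f, v.
yolodi ~ yuludi, bidasok ~ bidusuk — Vubelen o corresponds to Zotoru u after a consonant, before a consonant other than r, m, n, p, b, f, v.
Applying these to Vubelen 'batodi':
  batodi → butodi   (a→u after a consonant, before a consonant other than r, m, n, p, b, f, v)
  butodi → butudi   (o→u after a consonant, before a consonant other than r, m, n, p, b, f, v)
So the Zotoru cognate is 'butudi'.

butudi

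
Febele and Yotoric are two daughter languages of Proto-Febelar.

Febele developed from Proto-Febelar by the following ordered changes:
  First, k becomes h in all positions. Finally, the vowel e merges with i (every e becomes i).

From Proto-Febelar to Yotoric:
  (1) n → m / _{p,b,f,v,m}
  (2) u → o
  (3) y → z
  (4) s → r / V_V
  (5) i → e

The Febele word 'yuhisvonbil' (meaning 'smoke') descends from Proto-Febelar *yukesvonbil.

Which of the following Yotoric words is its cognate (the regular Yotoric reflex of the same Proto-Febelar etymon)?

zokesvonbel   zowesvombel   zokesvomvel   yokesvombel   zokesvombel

zokesvombel

Yotoric: start from *yukesvonbil.
  rule 1 (nasal place assimilation): yukesvonbil → yukesvombil
  rule 2 (vowel merger): yukesvombil → yokesvombil
  rule 3 (unconditioned shift): yokesvombil → zokesvombil
  rule 4: no change — zokesvombil
  rule 5 (vowel merger): zokesvombil → zokesvombel
  ⇒ Yotoric zokesvombel
The other candidates each miss or misapply at least one Yotoric change.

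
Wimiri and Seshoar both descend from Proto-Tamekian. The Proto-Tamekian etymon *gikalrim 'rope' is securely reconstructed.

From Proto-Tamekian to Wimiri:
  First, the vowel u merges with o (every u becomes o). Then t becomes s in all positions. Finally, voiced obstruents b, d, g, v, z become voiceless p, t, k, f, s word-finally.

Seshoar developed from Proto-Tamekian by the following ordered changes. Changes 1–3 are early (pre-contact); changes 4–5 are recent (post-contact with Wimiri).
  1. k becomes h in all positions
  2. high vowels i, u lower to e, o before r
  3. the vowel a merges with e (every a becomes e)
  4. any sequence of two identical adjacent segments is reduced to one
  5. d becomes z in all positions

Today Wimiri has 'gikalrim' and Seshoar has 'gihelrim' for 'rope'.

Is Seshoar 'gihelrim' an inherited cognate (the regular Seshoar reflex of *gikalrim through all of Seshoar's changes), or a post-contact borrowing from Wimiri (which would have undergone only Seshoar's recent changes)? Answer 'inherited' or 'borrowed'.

If inherited, *gikalrim would pass through all of Seshoar's changes:
Seshoar: start from *gikalrim.
  rule 1 (unconditioned shift): gikalrim → gihalrim
  rule 2: no change — gihalrim
  rule 3 (vowel merger): gihalrim → gihelrim
  rule 4: no change — gihelrim
  rule 5: no change — gihelrim
  ⇒ Seshoar gihelrim
If borrowed from Wimiri 'gikalrim' after the early changes, it would undergo only the recent ones:
  rule 4 (degemination): no change (gikalrim)
  rule 5 (unconditioned shift): no change (gikalrim)
  ⇒ as a loan: gikalrim
Seshoar 'gihelrim' matches the inherited outcome exactly, so it is an inherited cognate, not a loan.

inherited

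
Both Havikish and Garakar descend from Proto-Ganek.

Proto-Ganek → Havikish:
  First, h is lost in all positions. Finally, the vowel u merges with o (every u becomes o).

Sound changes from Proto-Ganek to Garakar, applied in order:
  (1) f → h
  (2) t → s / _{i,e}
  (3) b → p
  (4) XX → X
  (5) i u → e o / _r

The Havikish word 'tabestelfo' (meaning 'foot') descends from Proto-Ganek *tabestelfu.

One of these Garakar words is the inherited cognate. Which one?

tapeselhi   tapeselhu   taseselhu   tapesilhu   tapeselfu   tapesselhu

Garakar: *tabestelfu
  tabestelfu → tabestelhu   [unconditioned shift]
  tabestelhu → tabesselhu   [palatalisation]
  tabesselhu → tapesselhu   [unconditioned shift]
  tapesselhu → tapeselhu   [degemination]
  tapeselhu (rule 5 does not apply)
  giving Garakar tapeselhu.
The other candidates each miss or misapply at least one Garakar change.

tapeselhu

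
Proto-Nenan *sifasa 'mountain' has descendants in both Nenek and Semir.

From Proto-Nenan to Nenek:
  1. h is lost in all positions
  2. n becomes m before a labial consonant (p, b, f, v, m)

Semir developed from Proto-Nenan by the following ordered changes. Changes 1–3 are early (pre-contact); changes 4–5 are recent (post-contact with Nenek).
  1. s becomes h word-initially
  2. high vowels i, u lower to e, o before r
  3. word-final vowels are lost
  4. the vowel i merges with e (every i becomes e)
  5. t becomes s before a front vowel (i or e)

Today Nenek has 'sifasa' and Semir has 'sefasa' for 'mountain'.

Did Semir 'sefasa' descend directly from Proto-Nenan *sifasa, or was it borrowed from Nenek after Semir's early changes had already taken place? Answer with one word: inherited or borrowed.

borrowed

If inherited, *sifasa would pass through all of Semir's changes:
Semir: *sifasa > hifasa > hifas > hefas  (by debuccalisation, apocope, vowel merger)
If borrowed from Nenek 'sifasa' after the early changes, it would undergo only the recent ones:
  rule 4 (vowel merger): sifasa → sefasa
  rule 5 (palatalisation): no change (sefasa)
  ⇒ as a loan: sefasa
Semir 'sefasa' matches the loan outcome 'sefasa', not the inherited 'hefas' — it skipped the early Semir changes, so it was borrowed from Nenek.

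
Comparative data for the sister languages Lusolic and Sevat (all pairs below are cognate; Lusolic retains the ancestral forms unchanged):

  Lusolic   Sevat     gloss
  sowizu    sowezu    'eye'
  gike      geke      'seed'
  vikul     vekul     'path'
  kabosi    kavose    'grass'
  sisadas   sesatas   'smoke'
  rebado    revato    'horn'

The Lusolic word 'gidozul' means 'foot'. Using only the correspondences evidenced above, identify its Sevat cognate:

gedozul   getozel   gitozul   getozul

getozul

sowizu ~ sowezu, gike ~ geke — Lusolic i corresponds to Sevat e after a consonant, before a consonant other than r, m, n, p, b, f, v.
rebado ~ revato — Lusolic d corresponds to Sevat t between vowels (before a back vowel).
Applying these to Lusolic 'gidozul':
  gidozul → gedozul   (i→e after a consonant, before a consonant other than r, m, n, p, b, f, v)
  gedozul → getozul   (d→t between vowels (before a back vowel))
So the Sevat cognate is 'getozul'.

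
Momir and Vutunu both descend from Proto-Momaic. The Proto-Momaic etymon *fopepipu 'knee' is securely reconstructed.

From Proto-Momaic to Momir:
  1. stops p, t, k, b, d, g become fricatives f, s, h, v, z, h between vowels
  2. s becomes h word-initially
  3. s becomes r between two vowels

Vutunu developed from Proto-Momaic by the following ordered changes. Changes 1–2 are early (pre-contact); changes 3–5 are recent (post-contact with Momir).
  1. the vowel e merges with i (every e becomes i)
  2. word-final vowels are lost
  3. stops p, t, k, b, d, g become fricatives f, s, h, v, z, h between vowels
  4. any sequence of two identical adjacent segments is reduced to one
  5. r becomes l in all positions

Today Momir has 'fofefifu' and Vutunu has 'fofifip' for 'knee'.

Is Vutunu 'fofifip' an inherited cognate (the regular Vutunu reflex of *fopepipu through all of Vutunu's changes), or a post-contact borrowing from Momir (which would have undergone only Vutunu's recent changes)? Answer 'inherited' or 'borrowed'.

inherited

If inherited, *fopepipu would pass through all of Vutunu's changes:
Vutunu: *fopepipu
  fopepipu → fopipipu   [vowel merger]
  fopipipu → fopipip   [apocope]
  fopipip → fofifip   [intervocalic lenition]
  fofifip (rule 4 does not apply)
  fofifip (rule 5 does not apply)
  giving Vutunu fofifip.
If borrowed from Momir 'fofefifu' after the early changes, it would undergo only the recent ones:
  rule 3 (intervocalic lenition): no change (fofefifu)
  rule 4 (degemination): no change (fofefifu)
  rule 5 (unconditioned shift): no change (fofefifu)
  ⇒ as a loan: fofefifu
Vutunu 'fofifip' matches the inherited outcome exactly, so it is an inherited cognate, not a loan.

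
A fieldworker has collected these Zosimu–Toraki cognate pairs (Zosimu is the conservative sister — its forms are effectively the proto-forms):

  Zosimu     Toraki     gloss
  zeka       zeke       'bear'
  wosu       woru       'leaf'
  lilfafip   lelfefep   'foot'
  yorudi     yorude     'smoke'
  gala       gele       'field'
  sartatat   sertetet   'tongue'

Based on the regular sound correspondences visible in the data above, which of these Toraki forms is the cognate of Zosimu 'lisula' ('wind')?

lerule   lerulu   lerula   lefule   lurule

lerule

lilfafip ~ lelfefep — Zosimu i corresponds to Toraki e after a consonant, before a consonant other than r, m, n, p, b, f, v.
wosu ~ woru — Zosimu s corresponds to Toraki r between vowels (before a back vowel).
zeka ~ zeke, gala ~ gele — Zosimu a corresponds to Toraki e word-finally.
Applying these to Zosimu 'lisula':
  lisula → lesula   (i→e after a consonant, before a consonant other than r, m, n, p, b, f, v)
  lesula → lerula   (s→r between vowels (before a back vowel))
  lerula → lerule   (a→e word-finally)
So the Toraki cognate is 'lerule'.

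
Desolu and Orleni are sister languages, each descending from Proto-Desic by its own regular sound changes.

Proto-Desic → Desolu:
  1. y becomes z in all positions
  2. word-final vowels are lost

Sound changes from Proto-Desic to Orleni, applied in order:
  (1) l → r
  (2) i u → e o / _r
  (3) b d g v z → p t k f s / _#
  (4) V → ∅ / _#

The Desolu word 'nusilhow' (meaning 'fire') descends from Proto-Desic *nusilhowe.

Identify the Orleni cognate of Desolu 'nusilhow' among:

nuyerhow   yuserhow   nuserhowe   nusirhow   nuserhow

Orleni: start from *nusilhowe.
  rule 1 (unconditioned shift): nusilhowe → nusirhowe
  rule 2 (pre-rhotic lowering): nusirhowe → nuserhowe
  rule 3: no change — nuserhowe
  rule 4 (apocope): nuserhowe → nuserhow
  ⇒ Orleni nuserhow
Among the options, 'nuserhow' alone shows every Orleni change applied in order.

nuserhow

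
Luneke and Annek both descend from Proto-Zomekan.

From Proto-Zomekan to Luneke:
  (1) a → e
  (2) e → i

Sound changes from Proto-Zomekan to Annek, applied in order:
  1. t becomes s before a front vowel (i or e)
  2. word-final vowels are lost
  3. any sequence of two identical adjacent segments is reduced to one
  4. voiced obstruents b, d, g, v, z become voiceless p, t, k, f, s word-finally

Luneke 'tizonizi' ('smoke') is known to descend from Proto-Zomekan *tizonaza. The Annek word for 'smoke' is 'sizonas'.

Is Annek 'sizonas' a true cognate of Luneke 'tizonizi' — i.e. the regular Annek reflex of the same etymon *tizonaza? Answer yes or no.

Derive the expected Annek reflex of *tizonaza:
Annek: *tizonaza
  tizonaza → sizonaza   [palatalisation]
  sizonaza → sizonaz   [apocope]
  sizonaz (rule 3 does not apply)
  sizonaz → sizonas   [final devoicing]
  giving Annek sizonas.
Annek 'sizonas' matches the regular reflex exactly, so the pair is cognate.

yes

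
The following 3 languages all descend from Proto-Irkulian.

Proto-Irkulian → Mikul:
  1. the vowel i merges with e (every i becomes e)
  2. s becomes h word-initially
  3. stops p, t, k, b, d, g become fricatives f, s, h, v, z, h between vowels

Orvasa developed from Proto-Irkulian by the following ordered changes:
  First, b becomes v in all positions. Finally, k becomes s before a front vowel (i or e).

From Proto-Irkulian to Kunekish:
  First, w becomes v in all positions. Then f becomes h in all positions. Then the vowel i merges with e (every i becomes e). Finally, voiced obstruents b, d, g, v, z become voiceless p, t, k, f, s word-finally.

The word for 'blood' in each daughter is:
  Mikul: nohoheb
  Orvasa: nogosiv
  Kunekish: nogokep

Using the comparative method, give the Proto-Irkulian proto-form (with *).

*nogokib

Position 3: Mikul has h, Orvasa has g, Kunekish has g. Orvasa preserves g here (none of its changes turn any other segment into g), so the proto-segment is *g.
Position 6: Mikul has e, Orvasa has i, Kunekish has e. Orvasa preserves i here (none of its changes turn any other segment into i), so the proto-segment is *i.
Position 7: Mikul has b, Orvasa has v, Kunekish has p. Mikul preserves b here (none of its changes turn any other segment into b), so the proto-segment is *b.
Verify the candidate proto-form against each daughter:
Mikul: start from *nogokib.
  rule 1 (vowel merger): nogokib → nogokeb
  rule 2: no change — nogokeb
  rule 3 (intervocalic lenition): nogokeb → nohoheb
  ⇒ Mikul nohoheb
Orvasa: *nogokib
  nogokib → nogokiv   [unconditioned shift]
  nogokiv → nogosiv   [palatalisation]
  giving Orvasa nogosiv.
Kunekish: *nogokib > nogokeb > nogokep  (by vowel merger, final devoicing)
Only *nogokib yields all of Mikul nohoheb, Orvasa nogosiv, Kunekish nogokep.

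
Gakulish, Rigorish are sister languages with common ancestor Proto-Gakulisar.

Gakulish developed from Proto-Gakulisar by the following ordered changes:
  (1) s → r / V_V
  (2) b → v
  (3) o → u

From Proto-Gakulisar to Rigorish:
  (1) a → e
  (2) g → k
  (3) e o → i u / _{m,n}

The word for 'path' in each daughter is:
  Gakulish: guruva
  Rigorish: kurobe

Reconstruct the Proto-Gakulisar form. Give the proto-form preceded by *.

Position 6: Gakulish has a, Rigorish has e. Gakulish preserves a here (none of its changes turn any other segment into a), so the proto-segment is *a.
Position 5: Gakulish has v, Rigorish has b. Rigorish preserves b here (none of its changes turn any other segment into b), so the proto-segment is *b.
Position 1: Gakulish has g, Rigorish has k. Gakulish preserves g here (none of its changes turn any other segment into g), so the proto-segment is *g.
Continuing position by position gives *guroba; check it forward:
Gakulish: start from *guroba.
  rule 1: no change — guroba
  rule 2 (unconditioned shift): guroba → gurova
  rule 3 (vowel merger): gurova → guruva
  ⇒ Gakulish guruva
Rigorish: *guroba > gurobe > kurobe  (by vowel merger, unconditioned shift)
*guroba is the unique common source.

*guroba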